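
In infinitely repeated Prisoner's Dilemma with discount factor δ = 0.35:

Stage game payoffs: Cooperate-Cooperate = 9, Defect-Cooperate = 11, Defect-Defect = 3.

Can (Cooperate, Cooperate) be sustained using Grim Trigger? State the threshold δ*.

δ* = 0.25; since δ = 0.35 ≥ 0.25, cooperation can be sustained

Work:
For Grim Trigger:
Cooperate forever: 9/(1-δ)
Defect then punished: 11 + 3·δ/(1-δ)
Need: 9/(1-δ) ≥ 11 + 3·δ/(1-δ)
Solving: δ ≥ (T-R)/(T-P) = (11-9)/(11-3) = 0.25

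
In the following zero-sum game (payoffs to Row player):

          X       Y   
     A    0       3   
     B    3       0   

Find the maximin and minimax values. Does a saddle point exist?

Maximin = 0, Minimax = 3, Saddle: False

Work:
Row minimums: [0, 0] → maximin = 0
Column maximums: [3, 3] → minimax = 3
No saddle point (maximin ≠ minimax). Mixed strategy needed.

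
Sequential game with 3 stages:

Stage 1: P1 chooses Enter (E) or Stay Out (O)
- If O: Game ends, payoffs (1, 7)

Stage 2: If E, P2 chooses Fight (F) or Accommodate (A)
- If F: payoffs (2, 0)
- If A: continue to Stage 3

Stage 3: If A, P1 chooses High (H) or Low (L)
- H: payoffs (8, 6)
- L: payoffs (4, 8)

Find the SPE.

SPE: (E, A, H); Outcome (8, 6)

Work:
Stage 3: P1 chooses H (8 vs 4)
Stage 2: P2: F->0, A->6 (anticipating H). Choose A
Stage 1: P1: O->1, E->8 (anticipating A, H). Choose E
SPE path: E -> A -> H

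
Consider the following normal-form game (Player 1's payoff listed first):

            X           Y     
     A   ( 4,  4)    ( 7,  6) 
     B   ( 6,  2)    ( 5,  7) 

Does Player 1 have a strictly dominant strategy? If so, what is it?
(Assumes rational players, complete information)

No strictly dominant strategy exists for Player 1

Work:
A strategy strictly dominates another if it gives a strictly higher payoff against every opponent action. Compare each pair of P1's strategies column-by-column:
  A vs B: [4 vs 6, 7 vs 5] → A does not strictly dominate B (column X: 4 ≤ 6)
  B vs A: [6 vs 4, 5 vs 7] → B does not strictly dominate A (column Y: 5 ≤ 7)
No single strategy strictly dominates all others → no strictly dominant strategy.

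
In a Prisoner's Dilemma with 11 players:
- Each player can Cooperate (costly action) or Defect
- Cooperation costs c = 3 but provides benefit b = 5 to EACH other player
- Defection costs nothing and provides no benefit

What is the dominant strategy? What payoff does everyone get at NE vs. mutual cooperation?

Dominant: Defect; NE payoff = 0; Coop payoff = 47

Work:
Defect dominates (saves cost c = 3, benefit to others is external)
NE: All defect → everyone gets 0
If all cooperate: each receives (10)×5 - 3 = 47
Social dilemma: 47 > 0 but NE gives 0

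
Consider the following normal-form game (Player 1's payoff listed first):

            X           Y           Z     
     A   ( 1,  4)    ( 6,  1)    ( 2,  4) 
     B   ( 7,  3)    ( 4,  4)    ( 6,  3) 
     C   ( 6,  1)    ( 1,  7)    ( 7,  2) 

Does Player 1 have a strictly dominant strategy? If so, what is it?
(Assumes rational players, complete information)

No strictly dominant strategy exists for Player 1

Work:
A strategy strictly dominates another if it gives a strictly higher payoff against every opponent action. Compare each pair of P1's strategies column-by-column:
  A vs B: [1 vs 7, 6 vs 4, 2 vs 6] → A does not strictly dominate B (column X: 1 ≤ 7)
  A vs C: [1 vs 6, 6 vs 1, 2 vs 7] → A does not strictly dominate C (column X: 1 ≤ 6)
  B vs A: [7 vs 1, 4 vs 6, 6 vs 2] → B does not strictly dominate A (column Y: 4 ≤ 6)
  B vs C: [7 vs 6, 4 vs 1, 6 vs 7] → B does not strictly dominate C (column Z: 6 ≤ 7)
  C vs A: [6 vs 1, 1 vs 6, 7 vs 2] → C does not strictly dominate A (column Y: 1 ≤ 6)
  C vs B: [6 vs 7, 1 vs 4, 7 vs 6] → C does not strictly dominate B (column X: 6 ≤ 7)
No single strategy strictly dominates all others → no strictly dominant strategy.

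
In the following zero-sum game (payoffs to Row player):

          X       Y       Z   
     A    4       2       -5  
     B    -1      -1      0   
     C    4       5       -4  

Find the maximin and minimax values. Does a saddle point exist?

Maximin = -1, Minimax = 0, Saddle: False

Work:
Row minimums: [-5, -1, -4] → maximin = -1
Column maximums: [4, 5, 0] → minimax = 0
No saddle point (maximin ≠ minimax). Mixed strategy needed.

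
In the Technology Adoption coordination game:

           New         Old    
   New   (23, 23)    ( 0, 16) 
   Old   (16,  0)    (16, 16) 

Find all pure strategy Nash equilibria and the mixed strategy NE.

Pure NE: (New, New) and (Old, Old); Mixed NE: p = 0.6957, q = 0.6957

Work:
Check pure NE:
(New, New): (23, 23) - no unilateral deviation beneficial
(Old, Old): (16, 16) - no unilateral deviation beneficial
Mixed NE: P1 plays New with p = 0.6957, P2 plays New with q = 0.6957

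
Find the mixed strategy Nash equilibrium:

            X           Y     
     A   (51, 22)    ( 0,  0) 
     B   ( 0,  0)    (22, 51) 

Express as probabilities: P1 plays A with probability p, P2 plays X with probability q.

p = 0.6986, q = 0.3014

Work:
Find probabilities that make opponent indifferent:
P2 chooses q to make P1 indifferent between A and B
P1 chooses p to make P2 indifferent between X and Y
Mixed NE: P1 plays (A: 0.6986, B: 0.3014), P2 plays (X: 0.3014, Y: 0.6986)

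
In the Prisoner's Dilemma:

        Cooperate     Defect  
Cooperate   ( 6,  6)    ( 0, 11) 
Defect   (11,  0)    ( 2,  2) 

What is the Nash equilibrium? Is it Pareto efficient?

(Defect, Defect) is NE; not Pareto efficient

Work:
Defect dominates Cooperate for both players:
If P2 cooperates: Defect (11) > Cooperate (6)
If P2 defects: Defect (2) > Cooperate (0)
NE: (Defect, Defect) with payoff (2, 2)
But (Cooperate, Cooperate) = (6, 6) Pareto dominates (2, 2)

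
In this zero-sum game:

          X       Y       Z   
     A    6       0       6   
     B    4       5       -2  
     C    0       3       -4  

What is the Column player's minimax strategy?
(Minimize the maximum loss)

Column should play Y, value = 5

Work:
Column player minimizes Row's maximum payoff:
Column X: max payoff to Row = 6
Column Y: max payoff to Row = 5
Column Z: max payoff to Row = 6
Minimum is 5, achieved by column Y.
Minimax strategy: Y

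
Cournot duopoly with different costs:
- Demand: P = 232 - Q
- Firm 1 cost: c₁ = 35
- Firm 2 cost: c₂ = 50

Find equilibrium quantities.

q₁* = 70.67, q₂* = 55.67

Work:
Reaction: q₁ = (232 - 35 - q₂)/2
Reaction: q₂ = (232 - 50 - q₁)/2
Solve simultaneously:
q₁* = (232 - 2×35 + 50)/3 = 70.67
q₂* = (232 - 2×50 + 35)/3 = 55.67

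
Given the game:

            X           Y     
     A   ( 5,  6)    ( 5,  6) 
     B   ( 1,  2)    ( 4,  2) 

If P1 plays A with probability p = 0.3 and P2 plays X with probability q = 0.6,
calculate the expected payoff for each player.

E[P1] = 3.04, E[P2] = 3.2

Work:
E[P1] = p·q·π₁(A,X) + p·(1-q)·π₁(A,Y) + (1-p)·q·π₁(B,X) + (1-p)·(1-q)·π₁(B,Y)
= 0.3·0.6·5 + 0.3·0.4·5 + 0.7·0.6·1 + 0.7·0.4·4
= 3.04

E[P2] = 3.2 (similar calculation)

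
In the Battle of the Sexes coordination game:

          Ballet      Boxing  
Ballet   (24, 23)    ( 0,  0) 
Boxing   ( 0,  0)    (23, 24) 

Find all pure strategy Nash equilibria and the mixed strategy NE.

Pure NE: (Ballet, Ballet) and (Boxing, Boxing); Mixed NE: p = 0.5106, q = 0.4894

Work:
Check pure NE:
(Ballet, Ballet): (24, 23) - no unilateral deviation beneficial
(Boxing, Boxing): (23, 24) - no unilateral deviation beneficial
Mixed NE: P1 plays Ballet with p = 0.5106, P2 plays Ballet with q = 0.4894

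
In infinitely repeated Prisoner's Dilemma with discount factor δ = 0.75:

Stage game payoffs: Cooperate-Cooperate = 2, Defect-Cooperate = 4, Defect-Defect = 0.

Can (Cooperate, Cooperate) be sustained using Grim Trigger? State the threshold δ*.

δ* = 0.5; since δ = 0.75 ≥ 0.5, cooperation can be sustained

Work:
For Grim Trigger:
Cooperate forever: 2/(1-δ)
Defect then punished: 4 + 0·δ/(1-δ)
Need: 2/(1-δ) ≥ 4 + 0·δ/(1-δ)
Solving: δ ≥ (T-R)/(T-P) = (4-2)/(4-0) = 0.5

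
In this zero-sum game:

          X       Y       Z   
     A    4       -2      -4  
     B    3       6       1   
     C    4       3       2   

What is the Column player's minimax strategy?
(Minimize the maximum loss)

Column should play Z, value = 2

Work:
Column player minimizes Row's maximum payoff:
Column X: max payoff to Row = 4
Column Y: max payoff to Row = 6
Column Z: max payoff to Row = 2
Minimum is 2, achieved by column Z.
Minimax strategy: Z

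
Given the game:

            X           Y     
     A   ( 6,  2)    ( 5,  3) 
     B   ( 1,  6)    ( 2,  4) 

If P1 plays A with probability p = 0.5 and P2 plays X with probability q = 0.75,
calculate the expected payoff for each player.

E[P1] = 3.5, E[P2] = 3.875

Work:
E[P1] = p·q·π₁(A,X) + p·(1-q)·π₁(A,Y) + (1-p)·q·π₁(B,X) + (1-p)·(1-q)·π₁(B,Y)
= 0.5·0.75·6 + 0.5·0.25·5 + 0.5·0.75·1 + 0.5·0.25·2
= 3.5

E[P2] = 3.875 (similar calculation)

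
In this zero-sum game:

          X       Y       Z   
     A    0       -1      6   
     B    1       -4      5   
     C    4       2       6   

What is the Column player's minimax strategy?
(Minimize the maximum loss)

Column should play Y, value = 2

Work:
Column player minimizes Row's maximum payoff:
Column X: max payoff to Row = 4
Column Y: max payoff to Row = 2
Column Z: max payoff to Row = 6
Minimum is 2, achieved by column Y.
Minimax strategy: Y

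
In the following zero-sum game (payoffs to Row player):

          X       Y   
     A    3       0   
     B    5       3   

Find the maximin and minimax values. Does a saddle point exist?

Maximin = 3, Minimax = 3, Saddle: True

Work:
Row minimums: [0, 3] → maximin = 3
Column maximums: [5, 3] → minimax = 3
Saddle point exists! Game value = 3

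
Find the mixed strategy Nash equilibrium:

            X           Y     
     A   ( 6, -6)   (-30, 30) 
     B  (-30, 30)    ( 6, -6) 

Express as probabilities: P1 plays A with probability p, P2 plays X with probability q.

p = 0.5, q = 0.5

Work:
Find probabilities that make opponent indifferent:
P2 chooses q to make P1 indifferent between A and B
P1 chooses p to make P2 indifferent between X and Y
Mixed NE: P1 plays (A: 0.5, B: 0.5), P2 plays (X: 0.5, Y: 0.5)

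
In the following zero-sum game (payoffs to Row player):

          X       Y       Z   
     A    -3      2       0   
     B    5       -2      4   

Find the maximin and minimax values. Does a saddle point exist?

Maximin = -2, Minimax = 2, Saddle: False

Work:
Row minimums: [-3, -2] → maximin = -2
Column maximums: [5, 2, 4] → minimax = 2
No saddle point (maximin ≠ minimax). Mixed strategy needed.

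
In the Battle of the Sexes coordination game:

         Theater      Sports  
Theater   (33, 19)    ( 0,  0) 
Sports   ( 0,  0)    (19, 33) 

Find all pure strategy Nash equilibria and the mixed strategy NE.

Pure NE: (Theater, Theater) and (Sports, Sports); Mixed NE: p = 0.6346, q = 0.3654

Work:
Check pure NE:
(Theater, Theater): (33, 19) - no unilateral deviation beneficial
(Sports, Sports): (19, 33) - no unilateral deviation beneficial
Mixed NE: P1 plays Theater with p = 0.6346, P2 plays Theater with q = 0.3654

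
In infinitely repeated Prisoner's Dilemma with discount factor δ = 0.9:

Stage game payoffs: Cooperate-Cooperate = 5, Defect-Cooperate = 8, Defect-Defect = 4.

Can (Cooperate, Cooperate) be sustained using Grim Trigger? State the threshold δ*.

δ* = 0.75; since δ = 0.9 ≥ 0.75, cooperation can be sustained

Work:
For Grim Trigger:
Cooperate forever: 5/(1-δ)
Defect then punished: 8 + 4·δ/(1-δ)
Need: 5/(1-δ) ≥ 8 + 4·δ/(1-δ)
Solving: δ ≥ (T-R)/(T-P) = (8-5)/(8-4) = 0.75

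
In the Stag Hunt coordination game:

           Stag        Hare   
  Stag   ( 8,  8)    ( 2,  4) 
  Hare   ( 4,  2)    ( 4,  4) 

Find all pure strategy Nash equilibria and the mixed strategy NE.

Pure NE: (Stag, Stag) and (Hare, Hare); Mixed NE: p = 0.3333, q = 0.3333

Work:
Check pure NE:
(Stag, Stag): (8, 8) - no unilateral deviation beneficial
(Hare, Hare): (4, 4) - no unilateral deviation beneficial
Mixed NE: P1 plays Stag with p = 0.3333, P2 plays Stag with q = 0.3333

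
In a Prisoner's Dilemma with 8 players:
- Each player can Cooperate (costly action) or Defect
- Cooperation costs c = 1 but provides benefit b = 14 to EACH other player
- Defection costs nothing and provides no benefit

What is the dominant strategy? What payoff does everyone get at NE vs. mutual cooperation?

Dominant: Defect; NE payoff = 0; Coop payoff = 97

Work:
Defect dominates (saves cost c = 1, benefit to others is external)
NE: All defect → everyone gets 0
If all cooperate: each receives (7)×14 - 1 = 97
Social dilemma: 97 > 0 but NE gives 0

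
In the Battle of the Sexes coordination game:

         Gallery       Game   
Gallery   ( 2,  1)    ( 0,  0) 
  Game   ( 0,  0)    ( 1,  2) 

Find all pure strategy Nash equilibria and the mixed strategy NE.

Pure NE: (Gallery, Gallery) and (Game, Game); Mixed NE: p = 0.6667, q = 0.3333

Work:
Check pure NE:
(Gallery, Gallery): (2, 1) - no unilateral deviation beneficial
(Game, Game): (1, 2) - no unilateral deviation beneficial
Mixed NE: P1 plays Gallery with p = 0.6667, P2 plays Gallery with q = 0.3333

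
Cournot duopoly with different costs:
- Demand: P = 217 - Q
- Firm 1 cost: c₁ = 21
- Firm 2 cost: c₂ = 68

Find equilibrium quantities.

q₁* = 81.0, q₂* = 34.0

Work:
Reaction: q₁ = (217 - 21 - q₂)/2
Reaction: q₂ = (217 - 68 - q₁)/2
Solve simultaneously:
q₁* = (217 - 2×21 + 68)/3 = 81.0
q₂* = (217 - 2×68 + 21)/3 = 34.0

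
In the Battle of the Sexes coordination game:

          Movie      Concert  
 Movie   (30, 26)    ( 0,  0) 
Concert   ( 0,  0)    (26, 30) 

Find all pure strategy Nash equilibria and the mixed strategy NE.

Pure NE: (Movie, Movie) and (Concert, Concert); Mixed NE: p = 0.5357, q = 0.4643

Work:
Check pure NE:
(Movie, Movie): (30, 26) - no unilateral deviation beneficial
(Concert, Concert): (26, 30) - no unilateral deviation beneficial
Mixed NE: P1 plays Movie with p = 0.5357, P2 plays Movie with q = 0.4643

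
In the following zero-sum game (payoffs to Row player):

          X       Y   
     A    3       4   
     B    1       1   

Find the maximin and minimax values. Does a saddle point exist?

Maximin = 3, Minimax = 3, Saddle: True

Work:
Row minimums: [3, 1] → maximin = 3
Column maximums: [3, 4] → minimax = 3
Saddle point exists! Game value = 3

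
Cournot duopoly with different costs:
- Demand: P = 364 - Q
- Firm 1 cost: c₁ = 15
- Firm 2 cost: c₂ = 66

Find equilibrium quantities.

q₁* = 133.33, q₂* = 82.33

Work:
Reaction: q₁ = (364 - 15 - q₂)/2
Reaction: q₂ = (364 - 66 - q₁)/2
Solve simultaneously:
q₁* = (364 - 2×15 + 66)/3 = 133.33
q₂* = (364 - 2×66 + 15)/3 = 82.33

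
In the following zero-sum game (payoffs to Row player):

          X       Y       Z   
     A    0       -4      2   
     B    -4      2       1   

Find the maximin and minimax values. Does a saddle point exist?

Maximin = -4, Minimax = 0, Saddle: False

Work:
Row minimums: [-4, -4] → maximin = -4
Column maximums: [0, 2, 2] → minimax = 0
No saddle point (maximin ≠ minimax). Mixed strategy needed.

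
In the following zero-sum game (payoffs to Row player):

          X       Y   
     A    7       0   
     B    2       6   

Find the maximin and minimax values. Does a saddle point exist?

Maximin = 2, Minimax = 6, Saddle: False

Work:
Row minimums: [0, 2] → maximin = 2
Column maximums: [7, 6] → minimax = 6
No saddle point (maximin ≠ minimax). Mixed strategy needed.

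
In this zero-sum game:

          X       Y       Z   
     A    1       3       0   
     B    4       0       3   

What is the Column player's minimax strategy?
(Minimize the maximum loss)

Column should play Y or Z (all achieve the minimum), value = 3

Work:
Column player minimizes Row's maximum payoff:
Column X: max payoff to Row = 4
Column Y: max payoff to Row = 3
Column Z: max payoff to Row = 3
Minimum is 3, achieved by columns Y, Z (tied).
Each of Y or Z is a minimax strategy.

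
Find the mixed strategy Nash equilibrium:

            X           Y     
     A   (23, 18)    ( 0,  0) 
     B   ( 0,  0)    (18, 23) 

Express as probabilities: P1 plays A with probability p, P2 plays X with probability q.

p = 0.561, q = 0.439

Work:
Find probabilities that make opponent indifferent:
P2 chooses q to make P1 indifferent between A and B
P1 chooses p to make P2 indifferent between X and Y
Mixed NE: P1 plays (A: 0.561, B: 0.439), P2 plays (X: 0.439, Y: 0.561)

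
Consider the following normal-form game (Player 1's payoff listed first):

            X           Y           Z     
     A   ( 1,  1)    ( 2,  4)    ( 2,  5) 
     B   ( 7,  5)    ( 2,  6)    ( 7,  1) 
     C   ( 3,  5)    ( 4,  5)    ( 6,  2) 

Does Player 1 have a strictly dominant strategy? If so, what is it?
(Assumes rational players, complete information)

No strictly dominant strategy exists for Player 1

Work:
A strategy strictly dominates another if it gives a strictly higher payoff against every opponent action. Compare each pair of P1's strategies column-by-column:
  A vs B: [1 vs 7, 2 vs 2, 2 vs 7] → A does not strictly dominate B (column X: 1 ≤ 7)
  A vs C: [1 vs 3, 2 vs 4, 2 vs 6] → A does not strictly dominate C (column X: 1 ≤ 3)
  B vs A: [7 vs 1, 2 vs 2, 7 vs 2] → B does not strictly dominate A (column Y: 2 ≤ 2)
  B vs C: [7 vs 3, 2 vs 4, 7 vs 6] → B does not strictly dominate C (column Y: 2 ≤ 4)
  C vs A: [3 vs 1, 4 vs 2, 6 vs 2] → C strictly dominates A
  C vs B: [3 vs 7, 4 vs 2, 6 vs 7] → C does not strictly dominate B (column X: 3 ≤ 7)
No single strategy strictly dominates all others → no strictly dominant strategy.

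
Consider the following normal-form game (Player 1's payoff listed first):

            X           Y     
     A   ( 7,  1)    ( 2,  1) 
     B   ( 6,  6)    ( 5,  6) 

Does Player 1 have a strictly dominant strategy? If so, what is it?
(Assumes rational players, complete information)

No strictly dominant strategy exists for Player 1

Work:
A strategy strictly dominates another if it gives a strictly higher payoff against every opponent action. Compare each pair of P1's strategies column-by-column:
  A vs B: [7 vs 6, 2 vs 5] → A does not strictly dominate B (column Y: 2 ≤ 5)
  B vs A: [6 vs 7, 5 vs 2] → B does not strictly dominate A (column X: 6 ≤ 7)
No single strategy strictly dominates all others → no strictly dominant strategy.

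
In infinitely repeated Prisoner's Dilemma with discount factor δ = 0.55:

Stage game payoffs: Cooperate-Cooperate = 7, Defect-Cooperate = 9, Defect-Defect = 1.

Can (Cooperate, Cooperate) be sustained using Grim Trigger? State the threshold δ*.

δ* = 0.25; since δ = 0.55 ≥ 0.25, cooperation can be sustained

Work:
For Grim Trigger:
Cooperate forever: 7/(1-δ)
Defect then punished: 9 + 1·δ/(1-δ)
Need: 7/(1-δ) ≥ 9 + 1·δ/(1-δ)
Solving: δ ≥ (T-R)/(T-P) = (9-7)/(9-1) = 0.25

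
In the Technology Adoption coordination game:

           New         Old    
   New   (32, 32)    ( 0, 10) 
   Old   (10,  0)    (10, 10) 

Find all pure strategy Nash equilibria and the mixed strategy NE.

Pure NE: (New, New) and (Old, Old); Mixed NE: p = 0.3125, q = 0.3125

Work:
Check pure NE:
(New, New): (32, 32) - no unilateral deviation beneficial
(Old, Old): (10, 10) - no unilateral deviation beneficial
Mixed NE: P1 plays New with p = 0.3125, P2 plays New with q = 0.3125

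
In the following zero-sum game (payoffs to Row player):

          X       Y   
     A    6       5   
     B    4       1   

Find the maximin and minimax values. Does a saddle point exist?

Maximin = 5, Minimax = 5, Saddle: True

Work:
Row minimums: [5, 1] → maximin = 5
Column maximums: [6, 5] → minimax = 5
Saddle point exists! Game value = 5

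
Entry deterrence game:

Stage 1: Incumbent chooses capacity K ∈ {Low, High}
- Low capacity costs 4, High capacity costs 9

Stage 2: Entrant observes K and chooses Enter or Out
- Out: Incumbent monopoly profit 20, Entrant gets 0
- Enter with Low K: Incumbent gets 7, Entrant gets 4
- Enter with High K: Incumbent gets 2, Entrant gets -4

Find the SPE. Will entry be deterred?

SPE: (High, Enter|Low, Out|High); Entry deterred. Incumbent net profit = 11

Work:
After Low K: Entrant enters (4 > 0)
After High K: Entrant stays out (-4 < 0)
Incumbent: Low → 7−4=3, High → 20−9=11
Incumbent chooses High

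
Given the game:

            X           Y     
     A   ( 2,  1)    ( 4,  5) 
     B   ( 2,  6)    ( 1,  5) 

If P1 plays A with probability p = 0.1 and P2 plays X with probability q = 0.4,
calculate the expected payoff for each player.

E[P1] = 1.58, E[P2] = 5.2

Work:
E[P1] = p·q·π₁(A,X) + p·(1-q)·π₁(A,Y) + (1-p)·q·π₁(B,X) + (1-p)·(1-q)·π₁(B,Y)
= 0.1·0.4·2 + 0.1·0.6·4 + 0.9·0.4·2 + 0.9·0.6·1
= 1.58

E[P2] = 5.2 (similar calculation)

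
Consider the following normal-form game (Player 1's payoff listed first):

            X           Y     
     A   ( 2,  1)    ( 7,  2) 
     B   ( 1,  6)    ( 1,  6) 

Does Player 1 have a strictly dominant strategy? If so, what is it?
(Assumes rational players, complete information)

Yes, Player 1's strictly dominant strategy is A

Work:
A strategy strictly dominates another if it gives a strictly higher payoff against every opponent action. Compare each pair of P1's strategies column-by-column:
  A vs B: [2 vs 1, 7 vs 1] → A strictly dominates B
  B vs A: [1 vs 2, 1 vs 7] → B does not strictly dominate A (column X: 1 ≤ 2)
A strictly dominates every other strategy → strictly dominant.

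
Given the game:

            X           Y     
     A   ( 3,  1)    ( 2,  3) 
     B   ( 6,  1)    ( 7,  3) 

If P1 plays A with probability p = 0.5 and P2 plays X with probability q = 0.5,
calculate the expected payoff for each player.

E[P1] = 4.5, E[P2] = 2.0

Work:
E[P1] = p·q·π₁(A,X) + p·(1-q)·π₁(A,Y) + (1-p)·q·π₁(B,X) + (1-p)·(1-q)·π₁(B,Y)
= 0.5·0.5·3 + 0.5·0.5·2 + 0.5·0.5·6 + 0.5·0.5·7
= 4.5

E[P2] = 2.0 (similar calculation)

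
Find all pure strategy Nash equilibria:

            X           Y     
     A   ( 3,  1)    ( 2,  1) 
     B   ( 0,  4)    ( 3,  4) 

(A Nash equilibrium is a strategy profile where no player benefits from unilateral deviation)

Nash equilibrium: (A, X), (B, Y)

Work:
Best responses:
  P1 vs X: payoffs [3, 0] → best response A (payoff 3)
  P1 vs Y: payoffs [2, 3] → best response B (payoff 3)
  P2 vs A: payoffs [1, 1] → best response X/Y (payoff 1)
  P2 vs B: payoffs [4, 4] → best response X/Y (payoff 4)
Mutual best responses: (A,X), (B,Y) → Nash equilibria.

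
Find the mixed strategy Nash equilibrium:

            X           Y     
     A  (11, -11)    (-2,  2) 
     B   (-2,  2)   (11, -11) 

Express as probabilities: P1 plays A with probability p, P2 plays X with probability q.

p = 0.5, q = 0.5

Work:
Find probabilities that make opponent indifferent:
P2 chooses q to make P1 indifferent between A and B
P1 chooses p to make P2 indifferent between X and Y
Mixed NE: P1 plays (A: 0.5, B: 0.5), P2 plays (X: 0.5, Y: 0.5)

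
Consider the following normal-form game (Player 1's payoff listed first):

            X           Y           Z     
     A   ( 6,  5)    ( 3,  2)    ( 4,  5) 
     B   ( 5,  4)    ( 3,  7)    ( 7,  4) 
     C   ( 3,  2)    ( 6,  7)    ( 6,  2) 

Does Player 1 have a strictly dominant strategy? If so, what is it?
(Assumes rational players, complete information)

No strictly dominant strategy exists for Player 1

Work:
A strategy strictly dominates another if it gives a strictly higher payoff against every opponent action. Compare each pair of P1's strategies column-by-column:
  A vs B: [6 vs 5, 3 vs 3, 4 vs 7] → A does not strictly dominate B (column Y: 3 ≤ 3)
  A vs C: [6 vs 3, 3 vs 6, 4 vs 6] → A does not strictly dominate C (column Y: 3 ≤ 6)
  B vs A: [5 vs 6, 3 vs 3, 7 vs 4] → B does not strictly dominate A (column X: 5 ≤ 6)
  B vs C: [5 vs 3, 3 vs 6, 7 vs 6] → B does not strictly dominate C (column Y: 3 ≤ 6)
  C vs A: [3 vs 6, 6 vs 3, 6 vs 4] → C does not strictly dominate A (column X: 3 ≤ 6)
  C vs B: [3 vs 5, 6 vs 3, 6 vs 7] → C does not strictly dominate B (column X: 3 ≤ 5)
No single strategy strictly dominates all others → no strictly dominant strategy.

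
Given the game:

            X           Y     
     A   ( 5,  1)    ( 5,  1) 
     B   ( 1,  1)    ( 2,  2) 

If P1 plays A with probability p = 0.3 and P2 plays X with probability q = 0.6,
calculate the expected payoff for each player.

E[P1] = 2.48, E[P2] = 1.28

Work:
E[P1] = p·q·π₁(A,X) + p·(1-q)·π₁(A,Y) + (1-p)·q·π₁(B,X) + (1-p)·(1-q)·π₁(B,Y)
= 0.3·0.6·5 + 0.3·0.4·5 + 0.7·0.6·1 + 0.7·0.4·2
= 2.48

E[P2] = 1.28 (similar calculation)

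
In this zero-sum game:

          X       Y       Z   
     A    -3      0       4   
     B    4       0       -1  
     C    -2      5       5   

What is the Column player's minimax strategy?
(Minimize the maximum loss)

Column should play X, value = 4

Work:
Column player minimizes Row's maximum payoff:
Column X: max payoff to Row = 4
Column Y: max payoff to Row = 5
Column Z: max payoff to Row = 5
Minimum is 4, achieved by column X.
Minimax strategy: X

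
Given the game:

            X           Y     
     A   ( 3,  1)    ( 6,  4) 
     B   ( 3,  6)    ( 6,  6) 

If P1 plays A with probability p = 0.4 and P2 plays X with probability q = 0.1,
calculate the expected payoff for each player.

E[P1] = 5.7, E[P2] = 5.08

Work:
E[P1] = p·q·π₁(A,X) + p·(1-q)·π₁(A,Y) + (1-p)·q·π₁(B,X) + (1-p)·(1-q)·π₁(B,Y)
= 0.4·0.1·3 + 0.4·0.9·6 + 0.6·0.1·3 + 0.6·0.9·6
= 5.7

E[P2] = 5.08 (similar calculation)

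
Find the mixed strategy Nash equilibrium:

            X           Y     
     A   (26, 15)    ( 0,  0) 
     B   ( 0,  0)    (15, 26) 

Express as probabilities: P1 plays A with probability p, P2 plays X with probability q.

p = 0.6341, q = 0.3659

Work:
Find probabilities that make opponent indifferent:
P2 chooses q to make P1 indifferent between A and B
P1 chooses p to make P2 indifferent between X and Y
Mixed NE: P1 plays (A: 0.6341, B: 0.3659), P2 plays (X: 0.3659, Y: 0.6341)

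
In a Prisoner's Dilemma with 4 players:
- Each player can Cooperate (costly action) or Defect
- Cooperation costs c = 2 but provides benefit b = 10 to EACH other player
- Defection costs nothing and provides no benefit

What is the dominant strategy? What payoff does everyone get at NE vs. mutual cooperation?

Dominant: Defect; NE payoff = 0; Coop payoff = 28

Work:
Defect dominates (saves cost c = 2, benefit to others is external)
NE: All defect → everyone gets 0
If all cooperate: each receives (3)×10 - 2 = 28
Social dilemma: 28 > 0 but NE gives 0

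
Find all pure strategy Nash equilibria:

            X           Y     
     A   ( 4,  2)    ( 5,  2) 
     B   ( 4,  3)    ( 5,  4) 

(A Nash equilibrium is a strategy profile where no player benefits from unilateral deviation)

Nash equilibrium: (A, X), (A, Y), (B, Y)

Work:
Best responses:
  P1 vs X: payoffs [4, 4] → best response A/B (payoff 4)
  P1 vs Y: payoffs [5, 5] → best response A/B (payoff 5)
  P2 vs A: payoffs [2, 2] → best response X/Y (payoff 2)
  P2 vs B: payoffs [3, 4] → best response Y (payoff 4)
Mutual best responses: (A,X), (A,Y), (B,Y) → Nash equilibria.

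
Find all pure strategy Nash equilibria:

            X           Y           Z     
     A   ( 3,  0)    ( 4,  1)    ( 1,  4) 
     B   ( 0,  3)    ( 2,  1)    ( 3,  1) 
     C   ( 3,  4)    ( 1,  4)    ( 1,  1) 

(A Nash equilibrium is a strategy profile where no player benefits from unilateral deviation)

Nash equilibrium: (C, X)

Work:
Best responses:
  P1 vs X: payoffs [3, 0, 3] → best response A/C (payoff 3)
  P1 vs Y: payoffs [4, 2, 1] → best response A (payoff 4)
  P1 vs Z: payoffs [1, 3, 1] → best response B (payoff 3)
  P2 vs A: payoffs [0, 1, 4] → best response Z (payoff 4)
  P2 vs B: payoffs [3, 1, 1] → best response X (payoff 3)
  P2 vs C: payoffs [4, 4, 1] → best response X/Y (payoff 4)
Mutual best responses: (C,X) → Nash equilibria.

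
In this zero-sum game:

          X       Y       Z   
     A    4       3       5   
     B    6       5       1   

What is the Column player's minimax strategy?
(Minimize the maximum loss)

Column should play Y or Z (all achieve the minimum), value = 5

Work:
Column player minimizes Row's maximum payoff:
Column X: max payoff to Row = 6
Column Y: max payoff to Row = 5
Column Z: max payoff to Row = 5
Minimum is 5, achieved by columns Y, Z (tied).
Each of Y or Z is a minimax strategy.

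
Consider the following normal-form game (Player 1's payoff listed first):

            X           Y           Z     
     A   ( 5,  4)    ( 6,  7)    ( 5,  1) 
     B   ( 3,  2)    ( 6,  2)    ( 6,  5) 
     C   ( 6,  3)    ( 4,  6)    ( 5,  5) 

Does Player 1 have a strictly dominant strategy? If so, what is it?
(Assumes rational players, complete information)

No strictly dominant strategy exists for Player 1

Work:
A strategy strictly dominates another if it gives a strictly higher payoff against every opponent action. Compare each pair of P1's strategies column-by-column:
  A vs B: [5 vs 3, 6 vs 6, 5 vs 6] → A does not strictly dominate B (column Y: 6 ≤ 6)
  A vs C: [5 vs 6, 6 vs 4, 5 vs 5] → A does not strictly dominate C (column X: 5 ≤ 6)
  B vs A: [3 vs 5, 6 vs 6, 6 vs 5] → B does not strictly dominate A (column X: 3 ≤ 5)
  B vs C: [3 vs 6, 6 vs 4, 6 vs 5] → B does not strictly dominate C (column X: 3 ≤ 6)
  C vs A: [6 vs 5, 4 vs 6, 5 vs 5] → C does not strictly dominate A (column Y: 4 ≤ 6)
  C vs B: [6 vs 3, 4 vs 6, 5 vs 6] → C does not strictly dominate B (column Y: 4 ≤ 6)
No single strategy strictly dominates all others → no strictly dominant strategy.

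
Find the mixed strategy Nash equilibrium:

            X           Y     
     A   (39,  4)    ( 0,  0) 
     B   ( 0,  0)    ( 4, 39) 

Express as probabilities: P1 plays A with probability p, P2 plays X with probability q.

p = 0.907, q = 0.093

Work:
Find probabilities that make opponent indifferent:
P2 chooses q to make P1 indifferent between A and B
P1 chooses p to make P2 indifferent between X and Y
Mixed NE: P1 plays (A: 0.907, B: 0.093), P2 plays (X: 0.093, Y: 0.907)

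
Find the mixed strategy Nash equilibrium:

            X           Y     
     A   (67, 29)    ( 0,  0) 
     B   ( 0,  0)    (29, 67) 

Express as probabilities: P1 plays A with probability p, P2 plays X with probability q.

p = 0.6979, q = 0.3021

Work:
Find probabilities that make opponent indifferent:
P2 chooses q to make P1 indifferent between A and B
P1 chooses p to make P2 indifferent between X and Y
Mixed NE: P1 plays (A: 0.6979, B: 0.3021), P2 plays (X: 0.3021, Y: 0.6979)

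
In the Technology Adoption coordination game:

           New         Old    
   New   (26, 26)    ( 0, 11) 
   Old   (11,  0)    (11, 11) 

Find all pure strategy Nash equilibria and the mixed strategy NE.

Pure NE: (New, New) and (Old, Old); Mixed NE: p = 0.4231, q = 0.4231

Work:
Check pure NE:
(New, New): (26, 26) - no unilateral deviation beneficial
(Old, Old): (11, 11) - no unilateral deviation beneficial
Mixed NE: P1 plays New with p = 0.4231, P2 plays New with q = 0.4231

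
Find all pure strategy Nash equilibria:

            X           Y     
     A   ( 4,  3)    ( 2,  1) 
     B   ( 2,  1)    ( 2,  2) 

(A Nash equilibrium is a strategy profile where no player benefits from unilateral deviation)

Nash equilibrium: (A, X), (B, Y)

Work:
Best responses:
  P1 vs X: payoffs [4, 2] → best response A (payoff 4)
  P1 vs Y: payoffs [2, 2] → best response A/B (payoff 2)
  P2 vs A: payoffs [3, 1] → best response X (payoff 3)
  P2 vs B: payoffs [1, 2] → best response Y (payoff 2)
Mutual best responses: (A,X), (B,Y) → Nash equilibria.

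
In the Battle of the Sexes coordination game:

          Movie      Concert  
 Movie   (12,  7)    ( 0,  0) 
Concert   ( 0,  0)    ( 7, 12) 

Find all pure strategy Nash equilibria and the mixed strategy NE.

Pure NE: (Movie, Movie) and (Concert, Concert); Mixed NE: p = 0.6316, q = 0.3684

Work:
Check pure NE:
(Movie, Movie): (12, 7) - no unilateral deviation beneficial
(Concert, Concert): (7, 12) - no unilateral deviation beneficial
Mixed NE: P1 plays Movie with p = 0.6316, P2 plays Movie with q = 0.3684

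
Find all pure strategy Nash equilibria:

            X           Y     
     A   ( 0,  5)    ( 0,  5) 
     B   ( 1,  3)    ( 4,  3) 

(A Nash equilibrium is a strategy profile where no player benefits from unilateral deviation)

Nash equilibrium: (B, X), (B, Y)

Work:
Best responses:
  P1 vs X: payoffs [0, 1] → best response B (payoff 1)
  P1 vs Y: payoffs [0, 4] → best response B (payoff 4)
  P2 vs A: payoffs [5, 5] → best response X/Y (payoff 5)
  P2 vs B: payoffs [3, 3] → best response X/Y (payoff 3)
Mutual best responses: (B,X), (B,Y) → Nash equilibria.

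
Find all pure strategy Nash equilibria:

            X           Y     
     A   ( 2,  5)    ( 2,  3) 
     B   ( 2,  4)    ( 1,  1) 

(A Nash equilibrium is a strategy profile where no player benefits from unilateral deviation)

Nash equilibrium: (A, X), (B, X)

Work:
Best responses:
  P1 vs X: payoffs [2, 2] → best response A/B (payoff 2)
  P1 vs Y: payoffs [2, 1] → best response A (payoff 2)
  P2 vs A: payoffs [5, 3] → best response X (payoff 5)
  P2 vs B: payoffs [4, 1] → best response X (payoff 4)
Mutual best responses: (A,X), (B,X) → Nash equilibria.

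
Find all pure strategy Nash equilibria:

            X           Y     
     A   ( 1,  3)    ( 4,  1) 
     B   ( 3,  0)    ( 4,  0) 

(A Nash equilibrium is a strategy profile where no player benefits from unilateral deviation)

Nash equilibrium: (B, X), (B, Y)

Work:
Best responses:
  P1 vs X: payoffs [1, 3] → best response B (payoff 3)
  P1 vs Y: payoffs [4, 4] → best response A/B (payoff 4)
  P2 vs A: payoffs [3, 1] → best response X (payoff 3)
  P2 vs B: payoffs [0, 0] → best response X/Y (payoff 0)
Mutual best responses: (B,X), (B,Y) → Nash equilibria.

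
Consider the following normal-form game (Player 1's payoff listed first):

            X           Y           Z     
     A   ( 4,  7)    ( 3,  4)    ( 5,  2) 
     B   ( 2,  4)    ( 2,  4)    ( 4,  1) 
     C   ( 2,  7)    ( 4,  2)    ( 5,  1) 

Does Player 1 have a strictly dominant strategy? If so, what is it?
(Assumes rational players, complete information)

No strictly dominant strategy exists for Player 1

Work:
A strategy strictly dominates another if it gives a strictly higher payoff against every opponent action. Compare each pair of P1's strategies column-by-column:
  A vs B: [4 vs 2, 3 vs 2, 5 vs 4] → A strictly dominates B
  A vs C: [4 vs 2, 3 vs 4, 5 vs 5] → A does not strictly dominate C (column Y: 3 ≤ 4)
  B vs A: [2 vs 4, 2 vs 3, 4 vs 5] → B does not strictly dominate A (column X: 2 ≤ 4)
  B vs C: [2 vs 2, 2 vs 4, 4 vs 5] → B does not strictly dominate C (column X: 2 ≤ 2)
  C vs A: [2 vs 4, 4 vs 3, 5 vs 5] → C does not strictly dominate A (column X: 2 ≤ 4)
  C vs B: [2 vs 2, 4 vs 2, 5 vs 4] → C does not strictly dominate B (column X: 2 ≤ 2)
No single strategy strictly dominates all others → no strictly dominant strategy.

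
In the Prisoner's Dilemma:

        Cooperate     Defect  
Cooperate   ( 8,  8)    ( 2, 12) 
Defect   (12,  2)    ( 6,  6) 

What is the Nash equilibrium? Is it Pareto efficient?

(Defect, Defect) is NE; not Pareto efficient

Work:
Defect dominates Cooperate for both players:
If P2 cooperates: Defect (12) > Cooperate (8)
If P2 defects: Defect (6) > Cooperate (2)
NE: (Defect, Defect) with payoff (6, 6)
But (Cooperate, Cooperate) = (8, 8) Pareto dominates (6, 6)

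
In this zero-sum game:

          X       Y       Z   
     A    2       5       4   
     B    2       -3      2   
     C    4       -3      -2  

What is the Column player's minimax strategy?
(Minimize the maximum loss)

Column should play X or Z (all achieve the minimum), value = 4

Work:
Column player minimizes Row's maximum payoff:
Column X: max payoff to Row = 4
Column Y: max payoff to Row = 5
Column Z: max payoff to Row = 4
Minimum is 4, achieved by columns X, Z (tied).
Each of X or Z is a minimax strategy.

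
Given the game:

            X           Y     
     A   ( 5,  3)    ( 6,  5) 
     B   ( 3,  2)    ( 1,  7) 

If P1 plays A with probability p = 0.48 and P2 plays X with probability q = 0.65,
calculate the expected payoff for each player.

E[P1] = 3.764, E[P2] = 3.726

Work:
E[P1] = p·q·π₁(A,X) + p·(1-q)·π₁(A,Y) + (1-p)·q·π₁(B,X) + (1-p)·(1-q)·π₁(B,Y)
= 0.48·0.65·5 + 0.48·0.35·6 + 0.52·0.65·3 + 0.52·0.35·1
= 3.764

E[P2] = 3.726 (similar calculation)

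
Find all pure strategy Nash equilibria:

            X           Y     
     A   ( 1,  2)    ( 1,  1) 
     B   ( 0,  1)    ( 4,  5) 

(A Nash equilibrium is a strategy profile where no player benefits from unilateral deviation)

Nash equilibrium: (A, X), (B, Y)

Work:
Best responses:
  P1 vs X: payoffs [1, 0] → best response A (payoff 1)
  P1 vs Y: payoffs [1, 4] → best response B (payoff 4)
  P2 vs A: payoffs [2, 1] → best response X (payoff 2)
  P2 vs B: payoffs [1, 5] → best response Y (payoff 5)
Mutual best responses: (A,X), (B,Y) → Nash equilibria.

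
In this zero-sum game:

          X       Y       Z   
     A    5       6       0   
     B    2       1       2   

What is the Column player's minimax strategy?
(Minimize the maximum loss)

Column should play Z, value = 2

Work:
Column player minimizes Row's maximum payoff:
Column X: max payoff to Row = 5
Column Y: max payoff to Row = 6
Column Z: max payoff to Row = 2
Minimum is 2, achieved by column Z.
Minimax strategy: Z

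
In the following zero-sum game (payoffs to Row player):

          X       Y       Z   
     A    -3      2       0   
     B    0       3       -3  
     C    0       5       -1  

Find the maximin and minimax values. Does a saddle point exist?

Maximin = -1, Minimax = 0, Saddle: False

Work:
Row minimums: [-3, -3, -1] → maximin = -1
Column maximums: [0, 5, 0] → minimax = 0
No saddle point (maximin ≠ minimax). Mixed strategy needed.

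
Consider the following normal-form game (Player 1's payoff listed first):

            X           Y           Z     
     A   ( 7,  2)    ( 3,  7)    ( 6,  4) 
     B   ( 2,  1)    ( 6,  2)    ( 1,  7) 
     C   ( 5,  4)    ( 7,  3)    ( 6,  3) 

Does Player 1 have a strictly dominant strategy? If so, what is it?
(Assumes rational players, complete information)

No strictly dominant strategy exists for Player 1

Work:
A strategy strictly dominates another if it gives a strictly higher payoff against every opponent action. Compare each pair of P1's strategies column-by-column:
  A vs B: [7 vs 2, 3 vs 6, 6 vs 1] → A does not strictly dominate B (column Y: 3 ≤ 6)
  A vs C: [7 vs 5, 3 vs 7, 6 vs 6] → A does not strictly dominate C (column Y: 3 ≤ 7)
  B vs A: [2 vs 7, 6 vs 3, 1 vs 6] → B does not strictly dominate A (column X: 2 ≤ 7)
  B vs C: [2 vs 5, 6 vs 7, 1 vs 6] → B does not strictly dominate C (column X: 2 ≤ 5)
  C vs A: [5 vs 7, 7 vs 3, 6 vs 6] → C does not strictly dominate A (column X: 5 ≤ 7)
  C vs B: [5 vs 2, 7 vs 6, 6 vs 1] → C strictly dominates B
No single strategy strictly dominates all others → no strictly dominant strategy.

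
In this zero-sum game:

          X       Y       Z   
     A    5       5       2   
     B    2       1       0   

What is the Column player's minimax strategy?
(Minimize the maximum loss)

Column should play Z, value = 2

Work:
Column player minimizes Row's maximum payoff:
Column X: max payoff to Row = 5
Column Y: max payoff to Row = 5
Column Z: max payoff to Row = 2
Minimum is 2, achieved by column Z.
Minimax strategy: Z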